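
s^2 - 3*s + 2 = (s - 2)*(s - 1)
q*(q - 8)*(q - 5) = q^3 - 13*q^2 + 40*q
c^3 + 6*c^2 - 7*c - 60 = (c - 3)*(c + 4)*(c + 5)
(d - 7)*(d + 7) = d^2 - 49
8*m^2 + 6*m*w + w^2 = (2*m + w)*(4*m + w)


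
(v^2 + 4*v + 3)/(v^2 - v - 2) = (v + 3)/(v - 2)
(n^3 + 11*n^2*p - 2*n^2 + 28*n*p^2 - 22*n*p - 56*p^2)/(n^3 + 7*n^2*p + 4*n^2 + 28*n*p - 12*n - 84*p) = (n + 4*p)/(n + 6)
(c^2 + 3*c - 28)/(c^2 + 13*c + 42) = (c - 4)/(c + 6)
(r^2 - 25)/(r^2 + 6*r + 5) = (r - 5)/(r + 1)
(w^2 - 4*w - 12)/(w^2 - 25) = (w^2 - 4*w - 12)/(w^2 - 25)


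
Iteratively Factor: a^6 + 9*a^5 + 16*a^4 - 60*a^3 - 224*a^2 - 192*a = (a + 4)*(a^5 + 5*a^4 - 4*a^3 - 44*a^2 - 48*a) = (a + 2)*(a + 4)*(a^4 + 3*a^3 - 10*a^2 - 24*a) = (a + 2)*(a + 4)^2*(a^3 - a^2 - 6*a) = (a + 2)^2*(a + 4)^2*(a^2 - 3*a) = (a - 3)*(a + 2)^2*(a + 4)^2*(a)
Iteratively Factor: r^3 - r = (r + 1)*(r^2 - r) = (r - 1)*(r + 1)*(r)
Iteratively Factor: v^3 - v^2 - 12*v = (v - 4)*(v^2 + 3*v) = (v - 4)*(v + 3)*(v)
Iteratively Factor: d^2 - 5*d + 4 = (d - 1)*(d - 4)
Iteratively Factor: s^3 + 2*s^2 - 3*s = (s + 3)*(s^2 - s) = s*(s + 3)*(s - 1)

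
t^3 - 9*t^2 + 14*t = t*(t - 7)*(t - 2)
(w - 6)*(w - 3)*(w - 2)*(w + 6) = w^4 - 5*w^3 - 30*w^2 + 180*w - 216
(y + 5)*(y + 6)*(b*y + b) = b*y^3 + 12*b*y^2 + 41*b*y + 30*b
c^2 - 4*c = c*(c - 4)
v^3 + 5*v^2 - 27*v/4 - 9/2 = (v - 3/2)*(v + 1/2)*(v + 6)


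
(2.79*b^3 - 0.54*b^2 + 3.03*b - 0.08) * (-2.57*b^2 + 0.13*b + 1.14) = -7.1703*b^5 + 1.7505*b^4 - 4.6767*b^3 - 0.0161000000000001*b^2 + 3.4438*b - 0.0912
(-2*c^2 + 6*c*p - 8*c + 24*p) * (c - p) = -2*c^3 + 8*c^2*p - 8*c^2 - 6*c*p^2 + 32*c*p - 24*p^2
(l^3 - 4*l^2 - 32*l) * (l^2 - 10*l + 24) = l^5 - 14*l^4 + 32*l^3 + 224*l^2 - 768*l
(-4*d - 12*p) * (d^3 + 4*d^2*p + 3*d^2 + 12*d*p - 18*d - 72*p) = -4*d^4 - 28*d^3*p - 12*d^3 - 48*d^2*p^2 - 84*d^2*p + 72*d^2 - 144*d*p^2 + 504*d*p + 864*p^2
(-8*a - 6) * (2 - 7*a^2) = 56*a^3 + 42*a^2 - 16*a - 12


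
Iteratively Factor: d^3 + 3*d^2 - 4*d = (d - 1)*(d^2 + 4*d) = (d - 1)*(d + 4)*(d)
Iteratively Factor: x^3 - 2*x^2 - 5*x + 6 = (x + 2)*(x^2 - 4*x + 3) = (x - 3)*(x + 2)*(x - 1)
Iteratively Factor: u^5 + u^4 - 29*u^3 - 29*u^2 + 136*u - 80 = (u + 4)*(u^4 - 3*u^3 - 17*u^2 + 39*u - 20) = (u + 4)^2*(u^3 - 7*u^2 + 11*u - 5) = (u - 1)*(u + 4)^2*(u^2 - 6*u + 5) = (u - 1)^2*(u + 4)^2*(u - 5)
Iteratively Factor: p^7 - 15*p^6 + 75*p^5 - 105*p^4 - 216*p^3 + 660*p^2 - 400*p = (p)*(p^6 - 15*p^5 + 75*p^4 - 105*p^3 - 216*p^2 + 660*p - 400) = p*(p - 5)*(p^5 - 10*p^4 + 25*p^3 + 20*p^2 - 116*p + 80) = p*(p - 5)*(p - 2)*(p^4 - 8*p^3 + 9*p^2 + 38*p - 40) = p*(p - 5)^2*(p - 2)*(p^3 - 3*p^2 - 6*p + 8) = p*(p - 5)^2*(p - 2)*(p + 2)*(p^2 - 5*p + 4) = p*(p - 5)^2*(p - 4)*(p - 2)*(p + 2)*(p - 1)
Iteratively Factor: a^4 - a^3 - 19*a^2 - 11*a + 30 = (a - 1)*(a^3 - 19*a - 30) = (a - 1)*(a + 2)*(a^2 - 2*a - 15) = (a - 5)*(a - 1)*(a + 2)*(a + 3)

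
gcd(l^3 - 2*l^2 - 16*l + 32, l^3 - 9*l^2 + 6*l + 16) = l - 2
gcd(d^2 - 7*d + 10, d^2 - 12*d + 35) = d - 5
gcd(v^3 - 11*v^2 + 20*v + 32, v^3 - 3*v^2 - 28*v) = 1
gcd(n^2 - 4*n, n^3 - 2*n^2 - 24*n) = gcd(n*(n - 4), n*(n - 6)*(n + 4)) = n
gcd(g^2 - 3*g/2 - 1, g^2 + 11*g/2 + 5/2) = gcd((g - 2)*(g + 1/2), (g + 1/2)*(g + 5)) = g + 1/2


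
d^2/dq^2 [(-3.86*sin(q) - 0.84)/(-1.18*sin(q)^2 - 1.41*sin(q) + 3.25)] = (-5.37466400000001*sin(q)^5 + 1.74380399999999*sin(q)^4 - 82.262048*sin(q)^3 - 25.226358*sin(q)^2 + 52.583602*sin(q) + 45.159708)/(1.18*sin(q)^2 + 1.41*sin(q) - 3.25)^3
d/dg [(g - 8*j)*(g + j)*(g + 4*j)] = 3*g^2 - 6*g*j - 36*j^2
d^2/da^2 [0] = 0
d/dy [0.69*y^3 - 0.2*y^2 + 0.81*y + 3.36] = 2.07*y^2 - 0.4*y + 0.81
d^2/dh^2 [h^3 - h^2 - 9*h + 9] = 6*h - 2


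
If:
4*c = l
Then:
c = l/4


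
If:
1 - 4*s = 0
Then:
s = 1/4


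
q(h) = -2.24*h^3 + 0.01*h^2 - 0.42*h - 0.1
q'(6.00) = -242.22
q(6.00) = -486.10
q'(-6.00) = -242.46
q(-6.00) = 486.62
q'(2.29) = -35.61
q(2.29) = -27.91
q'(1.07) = -8.09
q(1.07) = -3.28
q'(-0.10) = -0.49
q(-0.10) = -0.06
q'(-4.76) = -152.77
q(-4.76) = 243.71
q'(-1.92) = -25.23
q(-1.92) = 16.60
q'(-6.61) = -294.16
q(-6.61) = 650.04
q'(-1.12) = -8.87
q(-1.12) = 3.53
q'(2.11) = -30.30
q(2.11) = -21.98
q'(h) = -6.72*h^2 + 0.02*h - 0.42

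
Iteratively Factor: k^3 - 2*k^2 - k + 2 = (k + 1)*(k^2 - 3*k + 2) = (k - 1)*(k + 1)*(k - 2)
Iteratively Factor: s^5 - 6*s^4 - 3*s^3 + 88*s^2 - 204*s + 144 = (s - 2)*(s^4 - 4*s^3 - 11*s^2 + 66*s - 72) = (s - 2)*(s + 4)*(s^3 - 8*s^2 + 21*s - 18) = (s - 3)*(s - 2)*(s + 4)*(s^2 - 5*s + 6) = (s - 3)^2*(s - 2)*(s + 4)*(s - 2)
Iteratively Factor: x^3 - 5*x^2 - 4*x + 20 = (x + 2)*(x^2 - 7*x + 10) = (x - 2)*(x + 2)*(x - 5)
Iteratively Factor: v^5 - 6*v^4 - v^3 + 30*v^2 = (v - 3)*(v^4 - 3*v^3 - 10*v^2) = (v - 3)*(v + 2)*(v^3 - 5*v^2) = v*(v - 3)*(v + 2)*(v^2 - 5*v) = v*(v - 5)*(v - 3)*(v + 2)*(v)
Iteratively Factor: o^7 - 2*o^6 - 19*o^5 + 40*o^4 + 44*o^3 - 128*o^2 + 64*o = (o - 4)*(o^6 + 2*o^5 - 11*o^4 - 4*o^3 + 28*o^2 - 16*o) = (o - 4)*(o + 2)*(o^5 - 11*o^3 + 18*o^2 - 8*o) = (o - 4)*(o - 2)*(o + 2)*(o^4 + 2*o^3 - 7*o^2 + 4*o) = o*(o - 4)*(o - 2)*(o + 2)*(o^3 + 2*o^2 - 7*o + 4) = o*(o - 4)*(o - 2)*(o - 1)*(o + 2)*(o^2 + 3*o - 4) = o*(o - 4)*(o - 2)*(o - 1)^2*(o + 2)*(o + 4)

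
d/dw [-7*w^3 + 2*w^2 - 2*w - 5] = -21*w^2 + 4*w - 2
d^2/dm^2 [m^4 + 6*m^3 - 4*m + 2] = 12*m*(m + 3)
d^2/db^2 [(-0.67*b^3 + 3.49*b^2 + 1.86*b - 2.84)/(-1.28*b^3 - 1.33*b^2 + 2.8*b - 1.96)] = (-13.717248*b^6 - 3.87686399999998*b^5 - 58.381824*b^4 + 161.043204*b^3 + 57.591744*b^2 - 61.671792*b - 17.505152)/(2.097152*b^9 + 6.537216*b^8 - 6.969984*b^7 - 16.613891*b^6 + 35.267064*b^5 - 0.465107999999997*b^4 - 50.994496*b^3 + 61.427184*b^2 - 32.26944*b + 7.529536)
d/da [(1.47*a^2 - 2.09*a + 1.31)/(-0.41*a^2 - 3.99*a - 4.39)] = (-6.7222*a^2 - 11.8324*a + 14.402)/(0.1681*a^4 + 3.2718*a^3 + 19.5199*a^2 + 35.0322*a + 19.2721)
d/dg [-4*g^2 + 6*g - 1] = 6 - 8*g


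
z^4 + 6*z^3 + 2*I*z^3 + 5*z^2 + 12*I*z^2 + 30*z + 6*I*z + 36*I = (z + 6)*(z - 2*I)*(z + I)*(z + 3*I)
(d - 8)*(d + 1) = d^2 - 7*d - 8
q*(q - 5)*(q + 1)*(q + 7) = q^4 + 3*q^3 - 33*q^2 - 35*q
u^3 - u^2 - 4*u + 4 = (u - 2)*(u - 1)*(u + 2)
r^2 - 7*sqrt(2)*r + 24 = (r - 4*sqrt(2))*(r - 3*sqrt(2))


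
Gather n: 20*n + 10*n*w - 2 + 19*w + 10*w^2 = n*(10*w + 20) + 10*w^2 + 19*w - 2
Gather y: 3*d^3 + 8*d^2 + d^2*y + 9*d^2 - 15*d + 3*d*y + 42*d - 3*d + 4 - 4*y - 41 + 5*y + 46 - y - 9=3*d^3 + 17*d^2 + 24*d + y*(d^2 + 3*d)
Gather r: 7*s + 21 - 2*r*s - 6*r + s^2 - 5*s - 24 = r*(-2*s - 6) + s^2 + 2*s - 3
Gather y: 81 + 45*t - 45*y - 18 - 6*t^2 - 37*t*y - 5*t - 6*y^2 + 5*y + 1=-6*t^2 + 40*t - 6*y^2 + y*(-37*t - 40) + 64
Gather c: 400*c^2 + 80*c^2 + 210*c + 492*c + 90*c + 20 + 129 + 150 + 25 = 480*c^2 + 792*c + 324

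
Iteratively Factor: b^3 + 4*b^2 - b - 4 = (b - 1)*(b^2 + 5*b + 4) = (b - 1)*(b + 4)*(b + 1)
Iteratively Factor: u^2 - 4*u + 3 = (u - 1)*(u - 3)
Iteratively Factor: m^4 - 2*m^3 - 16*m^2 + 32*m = (m - 4)*(m^3 + 2*m^2 - 8*m) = m*(m - 4)*(m^2 + 2*m - 8) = m*(m - 4)*(m - 2)*(m + 4)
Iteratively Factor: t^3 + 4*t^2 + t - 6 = (t + 2)*(t^2 + 2*t - 3) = (t + 2)*(t + 3)*(t - 1)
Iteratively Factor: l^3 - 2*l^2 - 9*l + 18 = (l - 3)*(l^2 + l - 6) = (l - 3)*(l - 2)*(l + 3)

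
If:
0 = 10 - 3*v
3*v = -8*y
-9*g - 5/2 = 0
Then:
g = -5/18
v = 10/3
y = -5/4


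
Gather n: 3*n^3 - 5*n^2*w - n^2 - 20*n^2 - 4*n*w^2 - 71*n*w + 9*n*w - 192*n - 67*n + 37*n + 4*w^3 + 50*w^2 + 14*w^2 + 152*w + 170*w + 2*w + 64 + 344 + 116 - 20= 3*n^3 + n^2*(-5*w - 21) + n*(-4*w^2 - 62*w - 222) + 4*w^3 + 64*w^2 + 324*w + 504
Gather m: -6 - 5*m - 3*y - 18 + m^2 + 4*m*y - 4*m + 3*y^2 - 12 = m^2 + m*(4*y - 9) + 3*y^2 - 3*y - 36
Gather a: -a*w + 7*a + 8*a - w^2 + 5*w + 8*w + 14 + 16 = a*(15 - w) - w^2 + 13*w + 30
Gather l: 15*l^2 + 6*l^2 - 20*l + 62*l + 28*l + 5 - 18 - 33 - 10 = 21*l^2 + 70*l - 56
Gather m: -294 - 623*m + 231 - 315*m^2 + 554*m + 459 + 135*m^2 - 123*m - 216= -180*m^2 - 192*m + 180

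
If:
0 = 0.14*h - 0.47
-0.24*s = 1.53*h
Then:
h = 3.36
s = -21.40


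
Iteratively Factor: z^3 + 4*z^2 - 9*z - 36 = (z + 3)*(z^2 + z - 12) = (z - 3)*(z + 3)*(z + 4)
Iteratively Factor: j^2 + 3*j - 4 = (j - 1)*(j + 4)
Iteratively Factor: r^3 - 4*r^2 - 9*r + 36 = (r - 3)*(r^2 - r - 12) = (r - 3)*(r + 3)*(r - 4)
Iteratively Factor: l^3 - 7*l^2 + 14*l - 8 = (l - 2)*(l^2 - 5*l + 4) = (l - 2)*(l - 1)*(l - 4)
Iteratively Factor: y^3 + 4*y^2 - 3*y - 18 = (y + 3)*(y^2 + y - 6) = (y - 2)*(y + 3)*(y + 3)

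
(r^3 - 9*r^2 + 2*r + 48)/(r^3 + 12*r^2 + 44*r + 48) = (r^2 - 11*r + 24)/(r^2 + 10*r + 24)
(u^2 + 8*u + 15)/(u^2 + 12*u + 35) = (u + 3)/(u + 7)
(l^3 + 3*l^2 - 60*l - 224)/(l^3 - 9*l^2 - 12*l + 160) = (l + 7)/(l - 5)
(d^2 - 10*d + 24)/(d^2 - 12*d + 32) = (d - 6)/(d - 8)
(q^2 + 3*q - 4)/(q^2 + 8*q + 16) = (q - 1)/(q + 4)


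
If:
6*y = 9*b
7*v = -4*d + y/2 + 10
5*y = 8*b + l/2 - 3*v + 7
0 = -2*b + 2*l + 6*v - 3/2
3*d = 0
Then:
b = -53/29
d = 0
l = -277/58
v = 143/116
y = -159/58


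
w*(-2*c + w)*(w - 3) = -2*c*w^2 + 6*c*w + w^3 - 3*w^2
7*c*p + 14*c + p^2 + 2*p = (7*c + p)*(p + 2)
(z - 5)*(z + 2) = z^2 - 3*z - 10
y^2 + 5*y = y*(y + 5)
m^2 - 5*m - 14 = (m - 7)*(m + 2)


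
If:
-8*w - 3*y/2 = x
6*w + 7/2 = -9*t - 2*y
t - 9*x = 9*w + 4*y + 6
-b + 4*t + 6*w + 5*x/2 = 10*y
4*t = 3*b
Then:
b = -46294/80745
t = -23147/53830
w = 21871/161490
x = -60682/80745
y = -5956/26915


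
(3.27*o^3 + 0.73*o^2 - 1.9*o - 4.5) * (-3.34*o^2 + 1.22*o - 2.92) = -10.9218*o^5 + 1.5512*o^4 - 2.3118*o^3 + 10.5804*o^2 + 0.0579999999999998*o + 13.14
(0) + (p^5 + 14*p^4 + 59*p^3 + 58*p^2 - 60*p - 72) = p^5 + 14*p^4 + 59*p^3 + 58*p^2 - 60*p - 72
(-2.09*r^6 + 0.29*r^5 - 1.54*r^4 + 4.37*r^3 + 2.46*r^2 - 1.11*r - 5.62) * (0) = 0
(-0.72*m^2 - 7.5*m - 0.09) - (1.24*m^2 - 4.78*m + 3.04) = -1.96*m^2 - 2.72*m - 3.13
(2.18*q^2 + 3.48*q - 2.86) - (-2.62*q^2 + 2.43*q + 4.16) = 4.8*q^2 + 1.05*q - 7.02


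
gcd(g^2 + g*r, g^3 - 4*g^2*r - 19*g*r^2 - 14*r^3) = g + r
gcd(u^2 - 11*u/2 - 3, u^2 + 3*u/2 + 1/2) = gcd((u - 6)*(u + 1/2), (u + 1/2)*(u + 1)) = u + 1/2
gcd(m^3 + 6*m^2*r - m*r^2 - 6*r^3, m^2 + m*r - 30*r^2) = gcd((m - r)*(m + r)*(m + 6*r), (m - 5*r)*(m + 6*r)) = m + 6*r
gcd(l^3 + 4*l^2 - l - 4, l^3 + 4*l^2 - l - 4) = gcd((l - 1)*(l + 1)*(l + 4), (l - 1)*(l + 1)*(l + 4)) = l^3 + 4*l^2 - l - 4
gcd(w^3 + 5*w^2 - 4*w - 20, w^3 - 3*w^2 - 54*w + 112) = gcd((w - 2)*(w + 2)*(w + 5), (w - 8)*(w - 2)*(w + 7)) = w - 2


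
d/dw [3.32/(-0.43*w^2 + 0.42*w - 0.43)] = (2.8552*w - 1.3944)/(0.43*w^2 - 0.42*w + 0.43)^2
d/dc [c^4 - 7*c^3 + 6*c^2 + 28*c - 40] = 4*c^3 - 21*c^2 + 12*c + 28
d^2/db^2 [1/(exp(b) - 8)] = (exp(b) + 8)*exp(b)/(exp(b) - 8)^3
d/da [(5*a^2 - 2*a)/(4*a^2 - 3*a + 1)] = (-7*a^2 + 10*a - 2)/(16*a^4 - 24*a^3 + 17*a^2 - 6*a + 1)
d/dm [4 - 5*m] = -5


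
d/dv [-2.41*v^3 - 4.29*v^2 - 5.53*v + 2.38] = -7.23*v^2 - 8.58*v - 5.53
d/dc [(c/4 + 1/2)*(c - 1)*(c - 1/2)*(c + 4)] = c^3 + 27*c^2/8 - c/4 - 9/4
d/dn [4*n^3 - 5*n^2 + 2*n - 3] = 12*n^2 - 10*n + 2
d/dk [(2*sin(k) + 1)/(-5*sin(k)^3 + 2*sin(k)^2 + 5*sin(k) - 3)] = (20*sin(k)^3 + 11*sin(k)^2 - 4*sin(k) - 11)*cos(k)/(-5*sin(k)*cos(k)^2 + 2*cos(k)^2 + 1)^2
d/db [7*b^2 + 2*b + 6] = 14*b + 2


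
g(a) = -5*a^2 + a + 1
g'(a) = 1 - 10*a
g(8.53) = -354.27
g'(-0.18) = 2.80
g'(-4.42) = 45.20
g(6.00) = -173.00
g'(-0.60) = 7.00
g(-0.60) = -1.40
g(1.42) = -7.66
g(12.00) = -707.00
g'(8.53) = -84.30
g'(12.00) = -119.00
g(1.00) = -3.00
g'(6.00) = -59.00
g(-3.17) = -52.41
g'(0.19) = -0.90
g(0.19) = 1.01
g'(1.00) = -9.00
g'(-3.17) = 32.70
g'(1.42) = -13.20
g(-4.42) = -101.10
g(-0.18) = 0.66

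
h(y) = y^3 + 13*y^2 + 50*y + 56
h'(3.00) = 155.00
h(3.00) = 350.00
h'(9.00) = 527.00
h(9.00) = 2288.00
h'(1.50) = 95.75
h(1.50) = 163.62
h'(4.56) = 230.94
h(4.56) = 649.14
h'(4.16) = 210.08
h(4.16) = 560.96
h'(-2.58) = 2.89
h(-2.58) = -3.64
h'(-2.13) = 8.23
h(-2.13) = -1.18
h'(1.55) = 97.51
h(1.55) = 168.46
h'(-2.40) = 4.88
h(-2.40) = -2.94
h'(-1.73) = 14.00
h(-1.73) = 3.23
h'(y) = 3*y^2 + 26*y + 50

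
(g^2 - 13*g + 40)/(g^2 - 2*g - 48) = (g - 5)/(g + 6)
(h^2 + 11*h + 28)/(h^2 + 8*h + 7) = (h + 4)/(h + 1)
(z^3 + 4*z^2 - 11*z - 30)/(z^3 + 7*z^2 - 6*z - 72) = (z^2 + 7*z + 10)/(z^2 + 10*z + 24)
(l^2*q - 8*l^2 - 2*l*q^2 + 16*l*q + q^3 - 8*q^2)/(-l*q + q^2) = -l + 8*l/q + q - 8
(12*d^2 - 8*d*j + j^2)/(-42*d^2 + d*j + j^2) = (-2*d + j)/(7*d + j)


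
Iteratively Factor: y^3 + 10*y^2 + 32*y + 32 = (y + 2)*(y^2 + 8*y + 16) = (y + 2)*(y + 4)*(y + 4)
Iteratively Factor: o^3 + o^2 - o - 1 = (o - 1)*(o^2 + 2*o + 1) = (o - 1)*(o + 1)*(o + 1)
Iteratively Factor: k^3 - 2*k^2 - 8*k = (k)*(k^2 - 2*k - 8) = k*(k - 4)*(k + 2)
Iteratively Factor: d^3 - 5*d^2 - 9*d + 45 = (d - 3)*(d^2 - 2*d - 15) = (d - 3)*(d + 3)*(d - 5)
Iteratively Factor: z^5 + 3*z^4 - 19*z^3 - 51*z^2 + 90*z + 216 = (z - 3)*(z^4 + 6*z^3 - z^2 - 54*z - 72) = (z - 3)^2*(z^3 + 9*z^2 + 26*z + 24) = (z - 3)^2*(z + 3)*(z^2 + 6*z + 8) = (z - 3)^2*(z + 2)*(z + 3)*(z + 4)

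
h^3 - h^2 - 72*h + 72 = (h - 1)*(h - 6*sqrt(2))*(h + 6*sqrt(2))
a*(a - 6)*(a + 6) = a^3 - 36*a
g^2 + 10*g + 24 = (g + 4)*(g + 6)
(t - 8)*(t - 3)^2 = t^3 - 14*t^2 + 57*t - 72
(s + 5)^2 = s^2 + 10*s + 25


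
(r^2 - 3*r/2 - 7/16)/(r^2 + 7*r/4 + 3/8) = (4*r - 7)/(2*(2*r + 3))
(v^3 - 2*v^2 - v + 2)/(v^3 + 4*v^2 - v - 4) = (v - 2)/(v + 4)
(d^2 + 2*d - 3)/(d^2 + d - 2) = (d + 3)/(d + 2)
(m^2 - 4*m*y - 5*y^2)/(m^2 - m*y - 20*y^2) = (m + y)/(m + 4*y)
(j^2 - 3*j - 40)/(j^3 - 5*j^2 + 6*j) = (j^2 - 3*j - 40)/(j*(j^2 - 5*j + 6))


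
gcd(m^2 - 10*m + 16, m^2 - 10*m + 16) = m^2 - 10*m + 16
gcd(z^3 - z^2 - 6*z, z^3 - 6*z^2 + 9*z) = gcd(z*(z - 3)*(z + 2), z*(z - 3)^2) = z^2 - 3*z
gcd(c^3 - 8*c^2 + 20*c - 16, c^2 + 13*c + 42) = 1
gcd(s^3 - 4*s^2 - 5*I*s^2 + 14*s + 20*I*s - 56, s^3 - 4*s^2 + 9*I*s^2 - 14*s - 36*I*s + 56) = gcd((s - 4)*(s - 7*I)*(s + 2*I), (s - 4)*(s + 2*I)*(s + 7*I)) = s^2 + s*(-4 + 2*I) - 8*I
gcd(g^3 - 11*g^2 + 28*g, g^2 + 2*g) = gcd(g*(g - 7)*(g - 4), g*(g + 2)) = g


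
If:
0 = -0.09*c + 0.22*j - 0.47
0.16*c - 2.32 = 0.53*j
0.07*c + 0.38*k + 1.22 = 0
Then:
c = -60.76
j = -22.72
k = 7.98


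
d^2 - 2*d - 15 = (d - 5)*(d + 3)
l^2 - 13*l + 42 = (l - 7)*(l - 6)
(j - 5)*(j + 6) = j^2 + j - 30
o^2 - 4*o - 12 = (o - 6)*(o + 2)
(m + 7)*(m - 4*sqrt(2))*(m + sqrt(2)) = m^3 - 3*sqrt(2)*m^2 + 7*m^2 - 21*sqrt(2)*m - 8*m - 56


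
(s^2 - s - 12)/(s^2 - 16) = (s + 3)/(s + 4)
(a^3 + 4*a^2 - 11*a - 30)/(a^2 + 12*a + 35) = (a^2 - a - 6)/(a + 7)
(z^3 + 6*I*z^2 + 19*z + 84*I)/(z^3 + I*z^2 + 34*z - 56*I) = (z + 3*I)/(z - 2*I)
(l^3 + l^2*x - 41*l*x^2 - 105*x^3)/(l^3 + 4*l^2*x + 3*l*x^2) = (l^2 - 2*l*x - 35*x^2)/(l*(l + x))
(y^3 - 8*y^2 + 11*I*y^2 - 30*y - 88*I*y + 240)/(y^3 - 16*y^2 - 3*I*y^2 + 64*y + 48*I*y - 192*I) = (y^2 + 11*I*y - 30)/(y^2 - y*(8 + 3*I) + 24*I)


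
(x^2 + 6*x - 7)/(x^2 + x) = (x^2 + 6*x - 7)/(x*(x + 1))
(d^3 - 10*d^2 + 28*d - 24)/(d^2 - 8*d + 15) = (d^3 - 10*d^2 + 28*d - 24)/(d^2 - 8*d + 15)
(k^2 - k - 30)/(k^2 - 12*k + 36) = (k + 5)/(k - 6)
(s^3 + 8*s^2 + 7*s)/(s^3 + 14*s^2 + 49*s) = (s + 1)/(s + 7)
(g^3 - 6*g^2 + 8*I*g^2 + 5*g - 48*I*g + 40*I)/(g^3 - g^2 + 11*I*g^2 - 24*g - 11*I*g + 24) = (g - 5)/(g + 3*I)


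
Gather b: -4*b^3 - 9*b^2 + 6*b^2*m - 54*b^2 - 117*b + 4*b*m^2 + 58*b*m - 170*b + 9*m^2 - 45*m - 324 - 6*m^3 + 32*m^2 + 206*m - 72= -4*b^3 + b^2*(6*m - 63) + b*(4*m^2 + 58*m - 287) - 6*m^3 + 41*m^2 + 161*m - 396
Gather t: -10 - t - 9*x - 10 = -t - 9*x - 20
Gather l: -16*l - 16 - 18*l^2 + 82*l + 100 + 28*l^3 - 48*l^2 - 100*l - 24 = 28*l^3 - 66*l^2 - 34*l + 60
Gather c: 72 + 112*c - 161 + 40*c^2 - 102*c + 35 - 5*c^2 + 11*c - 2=35*c^2 + 21*c - 56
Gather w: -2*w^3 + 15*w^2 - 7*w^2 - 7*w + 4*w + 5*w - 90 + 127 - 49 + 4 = -2*w^3 + 8*w^2 + 2*w - 8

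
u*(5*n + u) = 5*n*u + u^2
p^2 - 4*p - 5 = (p - 5)*(p + 1)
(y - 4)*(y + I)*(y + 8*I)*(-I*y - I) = -I*y^4 + 9*y^3 + 3*I*y^3 - 27*y^2 + 12*I*y^2 - 36*y - 24*I*y - 32*I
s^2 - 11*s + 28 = (s - 7)*(s - 4)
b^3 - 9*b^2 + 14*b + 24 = (b - 6)*(b - 4)*(b + 1)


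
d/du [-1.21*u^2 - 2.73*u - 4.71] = -2.42*u - 2.73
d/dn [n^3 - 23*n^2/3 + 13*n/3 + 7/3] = 3*n^2 - 46*n/3 + 13/3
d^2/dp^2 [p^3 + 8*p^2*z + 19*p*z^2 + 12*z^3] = 6*p + 16*z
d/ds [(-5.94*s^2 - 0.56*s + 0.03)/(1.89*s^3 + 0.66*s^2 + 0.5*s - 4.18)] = (11.2266*s^4 + 2.1168*s^3 - 2.7705*s^2 + 49.6188*s + 2.3258)/(3.5721*s^6 + 2.4948*s^5 + 2.3256*s^4 - 15.1404*s^3 - 5.2676*s^2 - 4.18*s + 17.4724)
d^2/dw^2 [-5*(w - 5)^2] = -10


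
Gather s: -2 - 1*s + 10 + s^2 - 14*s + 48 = s^2 - 15*s + 56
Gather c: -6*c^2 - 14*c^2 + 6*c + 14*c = -20*c^2 + 20*c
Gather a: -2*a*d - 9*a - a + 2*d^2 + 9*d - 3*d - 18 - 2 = a*(-2*d - 10) + 2*d^2 + 6*d - 20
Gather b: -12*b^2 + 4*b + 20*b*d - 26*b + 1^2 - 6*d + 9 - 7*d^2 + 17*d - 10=-12*b^2 + b*(20*d - 22) - 7*d^2 + 11*d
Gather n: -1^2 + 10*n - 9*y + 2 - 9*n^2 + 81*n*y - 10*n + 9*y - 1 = -9*n^2 + 81*n*y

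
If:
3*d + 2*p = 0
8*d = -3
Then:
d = -3/8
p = 9/16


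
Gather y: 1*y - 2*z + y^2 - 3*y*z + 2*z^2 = y^2 + y*(1 - 3*z) + 2*z^2 - 2*z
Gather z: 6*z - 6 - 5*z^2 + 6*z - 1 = -5*z^2 + 12*z - 7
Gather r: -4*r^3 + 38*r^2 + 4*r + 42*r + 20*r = -4*r^3 + 38*r^2 + 66*r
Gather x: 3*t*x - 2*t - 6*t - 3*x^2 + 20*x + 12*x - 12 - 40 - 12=-8*t - 3*x^2 + x*(3*t + 32) - 64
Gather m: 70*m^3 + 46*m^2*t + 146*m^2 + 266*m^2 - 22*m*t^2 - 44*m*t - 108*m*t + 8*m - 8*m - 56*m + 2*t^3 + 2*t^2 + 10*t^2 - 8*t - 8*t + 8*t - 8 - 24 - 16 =70*m^3 + m^2*(46*t + 412) + m*(-22*t^2 - 152*t - 56) + 2*t^3 + 12*t^2 - 8*t - 48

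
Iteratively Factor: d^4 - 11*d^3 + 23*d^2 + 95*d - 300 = (d + 3)*(d^3 - 14*d^2 + 65*d - 100) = (d - 5)*(d + 3)*(d^2 - 9*d + 20) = (d - 5)*(d - 4)*(d + 3)*(d - 5)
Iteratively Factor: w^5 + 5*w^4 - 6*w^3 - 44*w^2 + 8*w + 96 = (w + 4)*(w^4 + w^3 - 10*w^2 - 4*w + 24) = (w + 3)*(w + 4)*(w^3 - 2*w^2 - 4*w + 8) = (w - 2)*(w + 3)*(w + 4)*(w^2 - 4) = (w - 2)*(w + 2)*(w + 3)*(w + 4)*(w - 2)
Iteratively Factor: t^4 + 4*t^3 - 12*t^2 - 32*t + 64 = (t + 4)*(t^3 - 12*t + 16) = (t - 2)*(t + 4)*(t^2 + 2*t - 8) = (t - 2)*(t + 4)^2*(t - 2)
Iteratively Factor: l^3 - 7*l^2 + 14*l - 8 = (l - 4)*(l^2 - 3*l + 2) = (l - 4)*(l - 1)*(l - 2)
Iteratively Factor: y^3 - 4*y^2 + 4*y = (y - 2)*(y^2 - 2*y) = (y - 2)^2*(y)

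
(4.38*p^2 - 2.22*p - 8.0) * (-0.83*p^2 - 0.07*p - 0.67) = -3.6354*p^4 + 1.536*p^3 + 3.8608*p^2 + 2.0474*p + 5.36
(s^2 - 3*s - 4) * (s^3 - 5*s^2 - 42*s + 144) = s^5 - 8*s^4 - 31*s^3 + 290*s^2 - 264*s - 576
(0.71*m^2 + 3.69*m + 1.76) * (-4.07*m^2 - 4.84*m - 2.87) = -2.8897*m^4 - 18.4547*m^3 - 27.0605*m^2 - 19.1087*m - 5.0512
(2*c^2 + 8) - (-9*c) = 2*c^2 + 9*c + 8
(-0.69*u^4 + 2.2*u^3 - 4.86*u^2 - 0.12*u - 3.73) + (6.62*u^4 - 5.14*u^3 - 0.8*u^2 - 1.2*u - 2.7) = 5.93*u^4 - 2.94*u^3 - 5.66*u^2 - 1.32*u - 6.43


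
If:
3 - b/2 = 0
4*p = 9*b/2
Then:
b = 6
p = 27/4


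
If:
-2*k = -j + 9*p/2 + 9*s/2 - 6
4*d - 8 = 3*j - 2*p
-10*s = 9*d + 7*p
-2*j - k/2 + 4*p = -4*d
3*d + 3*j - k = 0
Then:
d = 536/173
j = 72/173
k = 1824/173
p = -272/173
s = -292/173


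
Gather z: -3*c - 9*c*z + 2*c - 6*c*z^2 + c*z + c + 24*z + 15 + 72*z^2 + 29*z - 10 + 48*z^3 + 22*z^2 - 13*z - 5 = 48*z^3 + z^2*(94 - 6*c) + z*(40 - 8*c)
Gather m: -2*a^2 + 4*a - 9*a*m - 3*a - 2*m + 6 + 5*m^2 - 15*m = -2*a^2 + a + 5*m^2 + m*(-9*a - 17) + 6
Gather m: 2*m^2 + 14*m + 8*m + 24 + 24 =2*m^2 + 22*m + 48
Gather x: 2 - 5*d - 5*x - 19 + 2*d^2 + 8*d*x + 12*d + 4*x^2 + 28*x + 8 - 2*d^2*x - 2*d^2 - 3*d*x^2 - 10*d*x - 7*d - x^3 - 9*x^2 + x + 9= -x^3 + x^2*(-3*d - 5) + x*(-2*d^2 - 2*d + 24)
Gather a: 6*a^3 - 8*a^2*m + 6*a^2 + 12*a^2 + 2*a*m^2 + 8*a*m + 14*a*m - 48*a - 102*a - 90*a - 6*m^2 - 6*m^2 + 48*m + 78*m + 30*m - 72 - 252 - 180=6*a^3 + a^2*(18 - 8*m) + a*(2*m^2 + 22*m - 240) - 12*m^2 + 156*m - 504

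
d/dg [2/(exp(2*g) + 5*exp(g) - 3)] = (-4*exp(g) - 10)*exp(g)/(exp(2*g) + 5*exp(g) - 3)^2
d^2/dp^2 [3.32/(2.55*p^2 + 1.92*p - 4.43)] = (-43.1766*p^2 - 32.50944*p + 3.32*(5.1*p + 1.92)*(10.2*p + 3.84) + 75.00876)/(2.55*p^2 + 1.92*p - 4.43)^3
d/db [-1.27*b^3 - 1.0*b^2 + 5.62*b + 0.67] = -3.81*b^2 - 2.0*b + 5.62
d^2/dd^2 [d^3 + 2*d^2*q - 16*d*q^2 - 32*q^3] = 6*d + 4*q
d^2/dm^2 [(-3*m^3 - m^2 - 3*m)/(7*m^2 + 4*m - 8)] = 10*(-67*m^3 + 24*m^2 - 216*m - 32)/(343*m^6 + 588*m^5 - 840*m^4 - 1280*m^3 + 960*m^2 + 768*m - 512)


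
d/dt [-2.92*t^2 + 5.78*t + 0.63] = 5.78 - 5.84*t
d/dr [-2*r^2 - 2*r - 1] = -4*r - 2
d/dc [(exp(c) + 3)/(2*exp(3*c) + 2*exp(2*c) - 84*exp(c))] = (-exp(3*c) - 5*exp(2*c) - 3*exp(c) + 63)*exp(-c)/(exp(4*c) + 2*exp(3*c) - 83*exp(2*c) - 84*exp(c) + 1764)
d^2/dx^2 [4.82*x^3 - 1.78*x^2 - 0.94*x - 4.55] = 28.92*x - 3.56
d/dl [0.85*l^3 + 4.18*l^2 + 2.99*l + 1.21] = 2.55*l^2 + 8.36*l + 2.99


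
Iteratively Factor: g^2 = (g)*(g)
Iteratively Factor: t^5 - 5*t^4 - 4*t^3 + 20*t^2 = (t)*(t^4 - 5*t^3 - 4*t^2 + 20*t) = t*(t - 5)*(t^3 - 4*t) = t^2*(t - 5)*(t^2 - 4) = t^2*(t - 5)*(t - 2)*(t + 2)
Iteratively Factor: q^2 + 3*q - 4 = (q + 4)*(q - 1)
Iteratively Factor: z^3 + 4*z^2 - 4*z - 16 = (z + 2)*(z^2 + 2*z - 8) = (z - 2)*(z + 2)*(z + 4)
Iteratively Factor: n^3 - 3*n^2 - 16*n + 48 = (n - 3)*(n^2 - 16) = (n - 3)*(n + 4)*(n - 4)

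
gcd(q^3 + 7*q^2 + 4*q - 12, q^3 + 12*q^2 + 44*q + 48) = q^2 + 8*q + 12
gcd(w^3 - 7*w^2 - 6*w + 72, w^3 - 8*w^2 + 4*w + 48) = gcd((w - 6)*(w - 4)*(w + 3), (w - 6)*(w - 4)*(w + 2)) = w^2 - 10*w + 24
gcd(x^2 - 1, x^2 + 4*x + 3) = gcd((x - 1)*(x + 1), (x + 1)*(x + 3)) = x + 1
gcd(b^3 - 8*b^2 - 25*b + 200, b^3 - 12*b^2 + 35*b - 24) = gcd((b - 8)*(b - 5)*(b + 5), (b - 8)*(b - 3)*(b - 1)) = b - 8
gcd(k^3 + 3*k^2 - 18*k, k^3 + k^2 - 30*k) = k^2 + 6*k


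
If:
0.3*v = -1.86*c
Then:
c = -0.161290322580645*v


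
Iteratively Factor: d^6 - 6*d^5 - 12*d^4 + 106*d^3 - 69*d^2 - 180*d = (d - 5)*(d^5 - d^4 - 17*d^3 + 21*d^2 + 36*d) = (d - 5)*(d - 3)*(d^4 + 2*d^3 - 11*d^2 - 12*d) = d*(d - 5)*(d - 3)*(d^3 + 2*d^2 - 11*d - 12) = d*(d - 5)*(d - 3)*(d + 1)*(d^2 + d - 12) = d*(d - 5)*(d - 3)*(d + 1)*(d + 4)*(d - 3)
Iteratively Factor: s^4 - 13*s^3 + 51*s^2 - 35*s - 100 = (s - 5)*(s^3 - 8*s^2 + 11*s + 20) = (s - 5)*(s - 4)*(s^2 - 4*s - 5) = (s - 5)^2*(s - 4)*(s + 1)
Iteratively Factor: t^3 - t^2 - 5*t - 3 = (t + 1)*(t^2 - 2*t - 3) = (t - 3)*(t + 1)*(t + 1)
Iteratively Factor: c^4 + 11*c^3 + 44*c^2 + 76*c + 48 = (c + 2)*(c^3 + 9*c^2 + 26*c + 24) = (c + 2)*(c + 3)*(c^2 + 6*c + 8) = (c + 2)*(c + 3)*(c + 4)*(c + 2)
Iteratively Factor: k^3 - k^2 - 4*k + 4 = (k - 2)*(k^2 + k - 2) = (k - 2)*(k + 2)*(k - 1)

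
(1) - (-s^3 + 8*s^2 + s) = s^3 - 8*s^2 - s + 1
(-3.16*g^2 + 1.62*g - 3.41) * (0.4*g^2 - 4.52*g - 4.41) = -1.264*g^4 + 14.9312*g^3 + 5.2492*g^2 + 8.269*g + 15.0381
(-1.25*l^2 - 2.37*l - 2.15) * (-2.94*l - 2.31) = 3.675*l^3 + 9.8553*l^2 + 11.7957*l + 4.9665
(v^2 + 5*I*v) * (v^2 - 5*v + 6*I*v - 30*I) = v^4 - 5*v^3 + 11*I*v^3 - 30*v^2 - 55*I*v^2 + 150*v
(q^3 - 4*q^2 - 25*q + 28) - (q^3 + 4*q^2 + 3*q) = -8*q^2 - 28*q + 28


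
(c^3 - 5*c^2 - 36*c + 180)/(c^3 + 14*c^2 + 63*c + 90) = (c^2 - 11*c + 30)/(c^2 + 8*c + 15)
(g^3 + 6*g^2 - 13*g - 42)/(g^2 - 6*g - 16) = (g^2 + 4*g - 21)/(g - 8)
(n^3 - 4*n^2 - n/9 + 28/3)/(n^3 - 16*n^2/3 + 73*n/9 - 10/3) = (9*n^2 - 9*n - 28)/(9*n^2 - 21*n + 10)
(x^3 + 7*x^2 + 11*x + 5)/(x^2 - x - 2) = (x^2 + 6*x + 5)/(x - 2)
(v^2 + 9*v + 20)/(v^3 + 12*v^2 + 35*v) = (v + 4)/(v*(v + 7))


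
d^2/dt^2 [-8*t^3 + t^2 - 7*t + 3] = 2 - 48*t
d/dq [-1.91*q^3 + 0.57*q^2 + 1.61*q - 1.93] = -5.73*q^2 + 1.14*q + 1.61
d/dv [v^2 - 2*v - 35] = 2*v - 2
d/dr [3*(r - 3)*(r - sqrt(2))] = 6*r - 9 - 3*sqrt(2)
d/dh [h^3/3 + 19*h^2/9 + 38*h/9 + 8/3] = h^2 + 38*h/9 + 38/9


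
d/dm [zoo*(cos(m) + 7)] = zoo*sin(m)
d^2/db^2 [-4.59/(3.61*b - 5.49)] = -119.634678/(3.61*b - 5.49)^3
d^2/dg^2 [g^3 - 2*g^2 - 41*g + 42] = 6*g - 4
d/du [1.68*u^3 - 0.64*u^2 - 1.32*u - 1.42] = 5.04*u^2 - 1.28*u - 1.32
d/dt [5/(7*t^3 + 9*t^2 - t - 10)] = 5*(-21*t^2 - 18*t + 1)/(7*t^3 + 9*t^2 - t - 10)^2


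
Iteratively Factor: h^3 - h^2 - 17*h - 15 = (h + 1)*(h^2 - 2*h - 15) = (h + 1)*(h + 3)*(h - 5)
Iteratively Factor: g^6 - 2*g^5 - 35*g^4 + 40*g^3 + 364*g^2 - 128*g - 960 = (g - 5)*(g^5 + 3*g^4 - 20*g^3 - 60*g^2 + 64*g + 192) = (g - 5)*(g - 2)*(g^4 + 5*g^3 - 10*g^2 - 80*g - 96) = (g - 5)*(g - 4)*(g - 2)*(g^3 + 9*g^2 + 26*g + 24) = (g - 5)*(g - 4)*(g - 2)*(g + 2)*(g^2 + 7*g + 12) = (g - 5)*(g - 4)*(g - 2)*(g + 2)*(g + 4)*(g + 3)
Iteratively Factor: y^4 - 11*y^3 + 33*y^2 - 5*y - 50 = (y - 5)*(y^3 - 6*y^2 + 3*y + 10) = (y - 5)^2*(y^2 - y - 2) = (y - 5)^2*(y - 2)*(y + 1)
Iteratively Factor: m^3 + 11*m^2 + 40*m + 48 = (m + 4)*(m^2 + 7*m + 12) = (m + 4)^2*(m + 3)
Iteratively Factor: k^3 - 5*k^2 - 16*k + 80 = (k - 5)*(k^2 - 16) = (k - 5)*(k + 4)*(k - 4)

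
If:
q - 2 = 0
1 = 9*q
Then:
No Solution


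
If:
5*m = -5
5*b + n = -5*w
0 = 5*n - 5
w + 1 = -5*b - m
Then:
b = 1/20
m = -1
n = 1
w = -1/4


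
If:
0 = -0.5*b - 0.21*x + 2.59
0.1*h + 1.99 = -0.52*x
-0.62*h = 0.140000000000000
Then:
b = 6.77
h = -0.23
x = -3.78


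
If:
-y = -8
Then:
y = 8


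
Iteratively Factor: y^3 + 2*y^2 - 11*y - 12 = (y - 3)*(y^2 + 5*y + 4) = (y - 3)*(y + 1)*(y + 4)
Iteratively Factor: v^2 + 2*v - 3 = (v + 3)*(v - 1)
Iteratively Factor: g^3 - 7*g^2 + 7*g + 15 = (g - 3)*(g^2 - 4*g - 5) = (g - 3)*(g + 1)*(g - 5)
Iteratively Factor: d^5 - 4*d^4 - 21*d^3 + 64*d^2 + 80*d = (d)*(d^4 - 4*d^3 - 21*d^2 + 64*d + 80) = d*(d + 1)*(d^3 - 5*d^2 - 16*d + 80) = d*(d - 5)*(d + 1)*(d^2 - 16) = d*(d - 5)*(d - 4)*(d + 1)*(d + 4)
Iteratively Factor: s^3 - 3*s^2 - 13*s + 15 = (s - 5)*(s^2 + 2*s - 3) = (s - 5)*(s + 3)*(s - 1)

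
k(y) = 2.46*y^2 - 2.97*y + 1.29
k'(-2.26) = -14.09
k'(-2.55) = -15.52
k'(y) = 4.92*y - 2.97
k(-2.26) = 20.57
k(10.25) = 229.30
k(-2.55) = 24.86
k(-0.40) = 2.87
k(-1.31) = 9.40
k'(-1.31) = -9.42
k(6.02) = 72.56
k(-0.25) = 2.19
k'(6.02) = 26.65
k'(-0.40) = -4.94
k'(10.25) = 47.46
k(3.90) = 27.12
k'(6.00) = 26.55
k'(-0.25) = -4.20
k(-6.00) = 107.67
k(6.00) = 72.03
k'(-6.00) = -32.49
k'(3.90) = 16.22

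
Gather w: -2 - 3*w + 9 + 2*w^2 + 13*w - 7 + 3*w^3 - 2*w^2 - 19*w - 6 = 3*w^3 - 9*w - 6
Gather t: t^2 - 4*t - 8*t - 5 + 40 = t^2 - 12*t + 35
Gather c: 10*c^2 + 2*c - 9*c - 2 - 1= 10*c^2 - 7*c - 3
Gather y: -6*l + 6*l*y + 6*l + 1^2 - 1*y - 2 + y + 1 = 6*l*y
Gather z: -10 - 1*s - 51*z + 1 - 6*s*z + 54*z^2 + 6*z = -s + 54*z^2 + z*(-6*s - 45) - 9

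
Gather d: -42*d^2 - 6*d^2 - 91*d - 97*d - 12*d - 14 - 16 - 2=-48*d^2 - 200*d - 32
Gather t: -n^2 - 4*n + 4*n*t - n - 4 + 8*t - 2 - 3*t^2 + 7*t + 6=-n^2 - 5*n - 3*t^2 + t*(4*n + 15)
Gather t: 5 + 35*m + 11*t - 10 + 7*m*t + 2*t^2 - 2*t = 35*m + 2*t^2 + t*(7*m + 9) - 5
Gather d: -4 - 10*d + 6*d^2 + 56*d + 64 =6*d^2 + 46*d + 60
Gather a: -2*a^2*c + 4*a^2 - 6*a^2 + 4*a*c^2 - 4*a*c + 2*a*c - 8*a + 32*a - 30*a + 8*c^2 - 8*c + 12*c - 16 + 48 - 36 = a^2*(-2*c - 2) + a*(4*c^2 - 2*c - 6) + 8*c^2 + 4*c - 4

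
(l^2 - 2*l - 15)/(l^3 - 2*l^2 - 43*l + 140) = (l + 3)/(l^2 + 3*l - 28)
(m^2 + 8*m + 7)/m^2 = 1 + 8/m + 7/m^2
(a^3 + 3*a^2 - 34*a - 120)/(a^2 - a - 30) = a + 4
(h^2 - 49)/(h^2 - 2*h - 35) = (h + 7)/(h + 5)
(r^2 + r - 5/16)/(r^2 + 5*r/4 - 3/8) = (4*r + 5)/(2*(2*r + 3))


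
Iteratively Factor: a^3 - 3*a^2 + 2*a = (a)*(a^2 - 3*a + 2) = a*(a - 2)*(a - 1)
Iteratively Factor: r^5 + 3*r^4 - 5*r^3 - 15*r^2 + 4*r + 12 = (r + 3)*(r^4 - 5*r^2 + 4) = (r + 1)*(r + 3)*(r^3 - r^2 - 4*r + 4) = (r + 1)*(r + 2)*(r + 3)*(r^2 - 3*r + 2) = (r - 2)*(r + 1)*(r + 2)*(r + 3)*(r - 1)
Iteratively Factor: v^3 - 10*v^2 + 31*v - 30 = (v - 5)*(v^2 - 5*v + 6) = (v - 5)*(v - 3)*(v - 2)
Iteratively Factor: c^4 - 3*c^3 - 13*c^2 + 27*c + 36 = (c - 4)*(c^3 + c^2 - 9*c - 9) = (c - 4)*(c + 3)*(c^2 - 2*c - 3) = (c - 4)*(c - 3)*(c + 3)*(c + 1)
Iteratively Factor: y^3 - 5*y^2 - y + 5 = (y + 1)*(y^2 - 6*y + 5) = (y - 1)*(y + 1)*(y - 5)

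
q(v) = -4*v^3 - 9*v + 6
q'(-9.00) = -981.00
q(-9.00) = 3003.00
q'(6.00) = -441.00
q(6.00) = -912.00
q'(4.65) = -268.47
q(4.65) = -438.03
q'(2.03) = -58.45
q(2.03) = -45.73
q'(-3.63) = -167.12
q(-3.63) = 230.00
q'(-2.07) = -60.42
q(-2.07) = 60.11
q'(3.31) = -140.47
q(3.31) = -168.85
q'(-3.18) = -130.35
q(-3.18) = 163.25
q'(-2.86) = -107.16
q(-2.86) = 125.31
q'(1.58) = -38.96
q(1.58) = -24.00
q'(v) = -12*v^2 - 9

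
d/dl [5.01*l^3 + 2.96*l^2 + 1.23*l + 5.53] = 15.03*l^2 + 5.92*l + 1.23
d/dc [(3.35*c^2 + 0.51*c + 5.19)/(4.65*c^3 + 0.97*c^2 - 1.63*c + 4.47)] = (-15.5775*c^4 - 4.743*c^3 - 78.3557*c^2 + 19.8804*c + 10.7394)/(21.6225*c^6 + 9.021*c^5 - 14.2181*c^4 + 38.4088*c^3 + 11.3287*c^2 - 14.5722*c + 19.9809)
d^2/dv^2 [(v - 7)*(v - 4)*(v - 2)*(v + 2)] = 12*v^2 - 66*v + 48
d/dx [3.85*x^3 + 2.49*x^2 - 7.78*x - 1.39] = 11.55*x^2 + 4.98*x - 7.78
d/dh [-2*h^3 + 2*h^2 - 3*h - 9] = -6*h^2 + 4*h - 3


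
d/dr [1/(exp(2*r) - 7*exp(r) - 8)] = (7 - 2*exp(r))*exp(r)/(-exp(2*r) + 7*exp(r) + 8)^2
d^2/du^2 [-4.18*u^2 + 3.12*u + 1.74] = -8.36000000000000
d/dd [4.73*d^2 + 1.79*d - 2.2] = 9.46*d + 1.79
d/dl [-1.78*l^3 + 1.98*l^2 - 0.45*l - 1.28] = -5.34*l^2 + 3.96*l - 0.45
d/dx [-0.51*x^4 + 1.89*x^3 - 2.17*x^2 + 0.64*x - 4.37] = -2.04*x^3 + 5.67*x^2 - 4.34*x + 0.64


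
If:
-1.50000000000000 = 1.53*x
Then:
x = -0.98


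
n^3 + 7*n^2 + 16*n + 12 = (n + 2)^2*(n + 3)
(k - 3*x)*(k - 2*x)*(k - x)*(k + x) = k^4 - 5*k^3*x + 5*k^2*x^2 + 5*k*x^3 - 6*x^4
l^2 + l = l*(l + 1)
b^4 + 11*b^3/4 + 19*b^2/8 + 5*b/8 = b*(b + 1/2)*(b + 1)*(b + 5/4)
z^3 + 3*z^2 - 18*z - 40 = (z - 4)*(z + 2)*(z + 5)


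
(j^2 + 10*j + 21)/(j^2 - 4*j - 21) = (j + 7)/(j - 7)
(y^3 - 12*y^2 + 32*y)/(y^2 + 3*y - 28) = y*(y - 8)/(y + 7)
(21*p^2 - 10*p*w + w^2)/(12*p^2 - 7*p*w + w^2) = (7*p - w)/(4*p - w)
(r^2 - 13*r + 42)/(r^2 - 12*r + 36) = (r - 7)/(r - 6)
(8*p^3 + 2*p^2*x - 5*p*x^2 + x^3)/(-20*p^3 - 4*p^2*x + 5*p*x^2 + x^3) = (-4*p^2 - 3*p*x + x^2)/(10*p^2 + 7*p*x + x^2)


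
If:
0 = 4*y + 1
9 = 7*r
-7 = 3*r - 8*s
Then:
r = 9/7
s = 19/14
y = -1/4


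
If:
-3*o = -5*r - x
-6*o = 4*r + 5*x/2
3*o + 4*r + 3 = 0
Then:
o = -17/53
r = -27/53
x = 84/53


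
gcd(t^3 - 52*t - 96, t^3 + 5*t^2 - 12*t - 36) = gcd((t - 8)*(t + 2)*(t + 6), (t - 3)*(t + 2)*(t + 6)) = t^2 + 8*t + 12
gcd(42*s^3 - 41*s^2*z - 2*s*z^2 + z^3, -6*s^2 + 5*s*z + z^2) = -6*s^2 + 5*s*z + z^2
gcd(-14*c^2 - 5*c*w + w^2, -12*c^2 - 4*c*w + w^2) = 2*c + w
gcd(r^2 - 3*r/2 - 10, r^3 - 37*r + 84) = r - 4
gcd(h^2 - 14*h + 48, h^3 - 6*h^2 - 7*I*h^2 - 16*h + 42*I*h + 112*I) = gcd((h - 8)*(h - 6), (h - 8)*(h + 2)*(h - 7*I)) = h - 8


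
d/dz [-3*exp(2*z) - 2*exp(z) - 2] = (-6*exp(z) - 2)*exp(z)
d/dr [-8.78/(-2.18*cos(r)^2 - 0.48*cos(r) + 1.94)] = (38.2808*cos(r) + 4.2144)*sin(r)/(2.18*cos(r)^2 + 0.48*cos(r) - 1.94)^2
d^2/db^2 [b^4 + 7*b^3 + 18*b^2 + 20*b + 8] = 12*b^2 + 42*b + 36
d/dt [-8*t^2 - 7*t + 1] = -16*t - 7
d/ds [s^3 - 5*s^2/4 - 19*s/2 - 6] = 3*s^2 - 5*s/2 - 19/2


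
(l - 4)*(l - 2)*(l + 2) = l^3 - 4*l^2 - 4*l + 16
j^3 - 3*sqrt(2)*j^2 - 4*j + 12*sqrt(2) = (j - 2)*(j + 2)*(j - 3*sqrt(2))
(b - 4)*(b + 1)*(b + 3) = b^3 - 13*b - 12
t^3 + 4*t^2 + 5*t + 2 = (t + 1)^2*(t + 2)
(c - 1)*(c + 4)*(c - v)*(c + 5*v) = c^4 + 4*c^3*v + 3*c^3 - 5*c^2*v^2 + 12*c^2*v - 4*c^2 - 15*c*v^2 - 16*c*v + 20*v^2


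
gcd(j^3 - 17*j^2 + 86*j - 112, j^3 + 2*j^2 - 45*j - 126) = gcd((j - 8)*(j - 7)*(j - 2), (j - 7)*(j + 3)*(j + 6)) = j - 7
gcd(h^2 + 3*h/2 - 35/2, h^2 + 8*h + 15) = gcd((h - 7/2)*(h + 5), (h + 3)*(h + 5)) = h + 5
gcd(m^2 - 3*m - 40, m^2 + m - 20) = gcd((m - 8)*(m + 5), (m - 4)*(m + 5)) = m + 5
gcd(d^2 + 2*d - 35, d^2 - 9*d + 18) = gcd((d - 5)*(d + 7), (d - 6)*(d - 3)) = 1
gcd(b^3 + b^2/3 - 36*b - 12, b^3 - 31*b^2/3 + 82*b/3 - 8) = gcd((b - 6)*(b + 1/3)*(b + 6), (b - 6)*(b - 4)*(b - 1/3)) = b - 6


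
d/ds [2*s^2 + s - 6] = 4*s + 1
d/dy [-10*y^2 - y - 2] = -20*y - 1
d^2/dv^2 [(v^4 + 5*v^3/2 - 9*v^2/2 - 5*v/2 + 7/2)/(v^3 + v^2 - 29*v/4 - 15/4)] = 4*(40*v^6 + 1164*v^5 + 3786*v^4 + 6877*v^3 + 3705*v^2 + 1299*v + 6457)/(64*v^9 + 192*v^8 - 1200*v^7 - 3440*v^6 + 7260*v^5 + 19812*v^4 - 11249*v^3 - 35145*v^2 - 19575*v - 3375)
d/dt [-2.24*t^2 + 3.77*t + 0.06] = 3.77 - 4.48*t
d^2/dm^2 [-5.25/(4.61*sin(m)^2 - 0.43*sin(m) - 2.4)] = (-446.2941*sin(m)^4 + 31.221225*sin(m)^3 + 436.126425*sin(m)^2 - 57.02445*sin(m) + 118.11345)/(-4.61*sin(m)^2 + 0.43*sin(m) + 2.4)^3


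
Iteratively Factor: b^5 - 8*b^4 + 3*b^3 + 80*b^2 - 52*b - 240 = (b - 5)*(b^4 - 3*b^3 - 12*b^2 + 20*b + 48) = (b - 5)*(b + 2)*(b^3 - 5*b^2 - 2*b + 24) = (b - 5)*(b + 2)^2*(b^2 - 7*b + 12) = (b - 5)*(b - 4)*(b + 2)^2*(b - 3)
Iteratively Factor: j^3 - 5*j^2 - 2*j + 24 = (j - 3)*(j^2 - 2*j - 8) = (j - 3)*(j + 2)*(j - 4)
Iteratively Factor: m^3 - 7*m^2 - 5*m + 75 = (m - 5)*(m^2 - 2*m - 15) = (m - 5)^2*(m + 3)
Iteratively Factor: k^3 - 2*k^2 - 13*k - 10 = (k + 2)*(k^2 - 4*k - 5) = (k + 1)*(k + 2)*(k - 5)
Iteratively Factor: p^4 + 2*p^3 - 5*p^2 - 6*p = (p - 2)*(p^3 + 4*p^2 + 3*p) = (p - 2)*(p + 1)*(p^2 + 3*p) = p*(p - 2)*(p + 1)*(p + 3)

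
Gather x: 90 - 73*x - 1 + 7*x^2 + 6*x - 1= 7*x^2 - 67*x + 88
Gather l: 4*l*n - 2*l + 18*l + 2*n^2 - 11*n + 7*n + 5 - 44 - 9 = l*(4*n + 16) + 2*n^2 - 4*n - 48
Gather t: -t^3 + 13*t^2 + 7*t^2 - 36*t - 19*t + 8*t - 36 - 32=-t^3 + 20*t^2 - 47*t - 68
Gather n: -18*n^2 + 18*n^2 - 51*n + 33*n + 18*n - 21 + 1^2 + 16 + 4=0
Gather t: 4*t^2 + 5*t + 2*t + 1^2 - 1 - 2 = 4*t^2 + 7*t - 2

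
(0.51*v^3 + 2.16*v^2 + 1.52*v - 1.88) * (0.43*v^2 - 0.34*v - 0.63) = 0.2193*v^5 + 0.7554*v^4 - 0.4021*v^3 - 2.686*v^2 - 0.3184*v + 1.1844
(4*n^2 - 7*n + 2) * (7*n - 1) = 28*n^3 - 53*n^2 + 21*n - 2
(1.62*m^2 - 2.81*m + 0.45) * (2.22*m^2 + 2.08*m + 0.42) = 3.5964*m^4 - 2.8686*m^3 - 4.1654*m^2 - 0.2442*m + 0.189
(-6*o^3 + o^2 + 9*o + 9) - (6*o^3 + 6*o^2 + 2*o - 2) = -12*o^3 - 5*o^2 + 7*o + 11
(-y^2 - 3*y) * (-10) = 10*y^2 + 30*y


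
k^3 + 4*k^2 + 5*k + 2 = (k + 1)^2*(k + 2)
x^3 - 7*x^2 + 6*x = x*(x - 6)*(x - 1)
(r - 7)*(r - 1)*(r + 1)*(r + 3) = r^4 - 4*r^3 - 22*r^2 + 4*r + 21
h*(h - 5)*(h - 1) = h^3 - 6*h^2 + 5*h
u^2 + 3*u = u*(u + 3)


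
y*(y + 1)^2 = y^3 + 2*y^2 + y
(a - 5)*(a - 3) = a^2 - 8*a + 15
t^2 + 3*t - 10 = (t - 2)*(t + 5)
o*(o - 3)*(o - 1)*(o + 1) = o^4 - 3*o^3 - o^2 + 3*o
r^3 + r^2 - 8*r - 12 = (r - 3)*(r + 2)^2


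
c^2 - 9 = (c - 3)*(c + 3)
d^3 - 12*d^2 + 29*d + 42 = (d - 7)*(d - 6)*(d + 1)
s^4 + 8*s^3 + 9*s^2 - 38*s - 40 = (s - 2)*(s + 1)*(s + 4)*(s + 5)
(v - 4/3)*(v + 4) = v^2 + 8*v/3 - 16/3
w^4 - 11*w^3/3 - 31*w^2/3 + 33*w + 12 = (w - 4)*(w - 3)*(w + 1/3)*(w + 3)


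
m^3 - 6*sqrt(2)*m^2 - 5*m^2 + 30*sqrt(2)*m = m*(m - 5)*(m - 6*sqrt(2))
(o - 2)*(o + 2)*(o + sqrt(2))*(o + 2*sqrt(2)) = o^4 + 3*sqrt(2)*o^3 - 12*sqrt(2)*o - 16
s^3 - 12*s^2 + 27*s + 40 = (s - 8)*(s - 5)*(s + 1)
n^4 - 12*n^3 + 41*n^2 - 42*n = n*(n - 7)*(n - 3)*(n - 2)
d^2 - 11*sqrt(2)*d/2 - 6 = (d - 6*sqrt(2))*(d + sqrt(2)/2)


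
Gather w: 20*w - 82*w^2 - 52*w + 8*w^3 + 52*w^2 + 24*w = 8*w^3 - 30*w^2 - 8*w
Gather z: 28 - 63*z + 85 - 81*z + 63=176 - 144*z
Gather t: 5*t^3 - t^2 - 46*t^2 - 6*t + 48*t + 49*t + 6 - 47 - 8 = 5*t^3 - 47*t^2 + 91*t - 49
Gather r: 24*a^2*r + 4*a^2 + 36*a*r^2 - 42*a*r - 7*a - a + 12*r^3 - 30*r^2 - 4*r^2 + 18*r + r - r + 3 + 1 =4*a^2 - 8*a + 12*r^3 + r^2*(36*a - 34) + r*(24*a^2 - 42*a + 18) + 4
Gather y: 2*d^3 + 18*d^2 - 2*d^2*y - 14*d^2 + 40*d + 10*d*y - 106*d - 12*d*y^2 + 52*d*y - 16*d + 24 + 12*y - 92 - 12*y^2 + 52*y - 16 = 2*d^3 + 4*d^2 - 82*d + y^2*(-12*d - 12) + y*(-2*d^2 + 62*d + 64) - 84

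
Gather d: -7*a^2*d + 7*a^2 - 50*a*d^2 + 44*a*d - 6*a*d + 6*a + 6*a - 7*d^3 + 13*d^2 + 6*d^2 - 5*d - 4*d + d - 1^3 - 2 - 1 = 7*a^2 + 12*a - 7*d^3 + d^2*(19 - 50*a) + d*(-7*a^2 + 38*a - 8) - 4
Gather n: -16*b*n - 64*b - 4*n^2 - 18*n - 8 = -64*b - 4*n^2 + n*(-16*b - 18) - 8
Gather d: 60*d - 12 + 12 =60*d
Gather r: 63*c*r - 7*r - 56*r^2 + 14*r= -56*r^2 + r*(63*c + 7)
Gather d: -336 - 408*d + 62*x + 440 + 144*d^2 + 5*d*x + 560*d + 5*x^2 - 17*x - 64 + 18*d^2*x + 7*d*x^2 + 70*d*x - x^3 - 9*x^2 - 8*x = d^2*(18*x + 144) + d*(7*x^2 + 75*x + 152) - x^3 - 4*x^2 + 37*x + 40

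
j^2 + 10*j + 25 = (j + 5)^2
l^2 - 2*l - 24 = (l - 6)*(l + 4)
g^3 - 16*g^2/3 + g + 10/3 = (g - 5)*(g - 1)*(g + 2/3)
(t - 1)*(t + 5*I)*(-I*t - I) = -I*t^3 + 5*t^2 + I*t - 5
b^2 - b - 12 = (b - 4)*(b + 3)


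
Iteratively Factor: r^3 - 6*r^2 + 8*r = (r - 4)*(r^2 - 2*r) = (r - 4)*(r - 2)*(r)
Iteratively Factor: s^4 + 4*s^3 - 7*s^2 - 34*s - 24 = (s - 3)*(s^3 + 7*s^2 + 14*s + 8) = (s - 3)*(s + 2)*(s^2 + 5*s + 4) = (s - 3)*(s + 1)*(s + 2)*(s + 4)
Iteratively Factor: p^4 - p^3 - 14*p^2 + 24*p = (p - 3)*(p^3 + 2*p^2 - 8*p) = (p - 3)*(p - 2)*(p^2 + 4*p) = (p - 3)*(p - 2)*(p + 4)*(p)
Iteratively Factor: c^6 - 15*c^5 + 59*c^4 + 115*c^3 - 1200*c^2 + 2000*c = (c + 4)*(c^5 - 19*c^4 + 135*c^3 - 425*c^2 + 500*c) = (c - 4)*(c + 4)*(c^4 - 15*c^3 + 75*c^2 - 125*c) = c*(c - 4)*(c + 4)*(c^3 - 15*c^2 + 75*c - 125) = c*(c - 5)*(c - 4)*(c + 4)*(c^2 - 10*c + 25) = c*(c - 5)^2*(c - 4)*(c + 4)*(c - 5)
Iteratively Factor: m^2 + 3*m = (m)*(m + 3)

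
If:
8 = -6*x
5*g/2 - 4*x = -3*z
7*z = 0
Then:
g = -32/15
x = -4/3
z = 0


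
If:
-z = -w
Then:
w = z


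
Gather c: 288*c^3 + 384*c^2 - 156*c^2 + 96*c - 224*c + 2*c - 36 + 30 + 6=288*c^3 + 228*c^2 - 126*c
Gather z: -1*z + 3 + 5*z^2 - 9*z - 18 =5*z^2 - 10*z - 15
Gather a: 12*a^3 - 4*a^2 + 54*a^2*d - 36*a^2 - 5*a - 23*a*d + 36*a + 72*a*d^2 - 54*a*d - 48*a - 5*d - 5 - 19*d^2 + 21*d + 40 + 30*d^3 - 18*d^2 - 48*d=12*a^3 + a^2*(54*d - 40) + a*(72*d^2 - 77*d - 17) + 30*d^3 - 37*d^2 - 32*d + 35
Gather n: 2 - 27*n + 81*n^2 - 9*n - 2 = 81*n^2 - 36*n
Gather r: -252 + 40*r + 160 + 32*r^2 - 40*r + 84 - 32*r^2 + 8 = 0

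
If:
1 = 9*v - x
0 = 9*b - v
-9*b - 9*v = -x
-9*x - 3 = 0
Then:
No Solution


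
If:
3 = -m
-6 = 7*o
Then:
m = -3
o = -6/7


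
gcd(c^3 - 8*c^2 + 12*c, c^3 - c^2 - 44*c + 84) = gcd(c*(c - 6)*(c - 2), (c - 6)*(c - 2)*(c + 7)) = c^2 - 8*c + 12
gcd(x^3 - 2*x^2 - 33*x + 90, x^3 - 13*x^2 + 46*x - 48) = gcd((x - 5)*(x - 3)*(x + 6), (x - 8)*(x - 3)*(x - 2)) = x - 3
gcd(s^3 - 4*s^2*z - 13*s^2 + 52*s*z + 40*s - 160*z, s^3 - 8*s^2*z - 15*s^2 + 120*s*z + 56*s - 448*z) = s - 8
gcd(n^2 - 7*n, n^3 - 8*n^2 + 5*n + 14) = n - 7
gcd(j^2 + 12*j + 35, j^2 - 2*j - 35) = j + 5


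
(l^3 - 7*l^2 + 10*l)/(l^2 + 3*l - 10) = l*(l - 5)/(l + 5)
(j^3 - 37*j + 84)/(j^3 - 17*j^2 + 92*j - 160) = (j^2 + 4*j - 21)/(j^2 - 13*j + 40)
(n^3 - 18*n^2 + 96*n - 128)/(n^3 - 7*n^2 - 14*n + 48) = (n - 8)/(n + 3)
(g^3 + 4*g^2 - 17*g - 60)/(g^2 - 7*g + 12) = (g^2 + 8*g + 15)/(g - 3)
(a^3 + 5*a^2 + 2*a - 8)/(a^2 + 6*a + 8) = a - 1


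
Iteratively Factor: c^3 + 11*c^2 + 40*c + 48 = (c + 3)*(c^2 + 8*c + 16) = (c + 3)*(c + 4)*(c + 4)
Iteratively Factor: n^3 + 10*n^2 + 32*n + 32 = (n + 4)*(n^2 + 6*n + 8) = (n + 2)*(n + 4)*(n + 4)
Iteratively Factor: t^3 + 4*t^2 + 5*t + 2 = (t + 2)*(t^2 + 2*t + 1) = (t + 1)*(t + 2)*(t + 1)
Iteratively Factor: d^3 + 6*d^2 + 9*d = (d)*(d^2 + 6*d + 9) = d*(d + 3)*(d + 3)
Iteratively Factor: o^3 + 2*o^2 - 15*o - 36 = (o - 4)*(o^2 + 6*o + 9) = (o - 4)*(o + 3)*(o + 3)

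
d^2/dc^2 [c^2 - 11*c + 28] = 2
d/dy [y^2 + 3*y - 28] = 2*y + 3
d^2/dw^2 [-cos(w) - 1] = cos(w)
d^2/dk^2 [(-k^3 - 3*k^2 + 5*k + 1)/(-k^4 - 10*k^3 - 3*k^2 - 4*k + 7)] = 2*(k^9 + 9*k^8 + 51*k^7 - 177*k^6 - 1803*k^5 - 705*k^4 + 1028*k^3 - 2184*k^2 - 414*k - 30)/(k^12 + 30*k^11 + 309*k^10 + 1192*k^9 + 1146*k^8 + 1122*k^7 - 1431*k^6 - 840*k^5 - 1578*k^4 + 1030*k^3 + 105*k^2 + 588*k - 343)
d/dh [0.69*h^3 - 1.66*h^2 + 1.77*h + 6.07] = 2.07*h^2 - 3.32*h + 1.77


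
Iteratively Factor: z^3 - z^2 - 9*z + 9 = (z - 3)*(z^2 + 2*z - 3) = (z - 3)*(z + 3)*(z - 1)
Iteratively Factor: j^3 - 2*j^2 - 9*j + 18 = (j - 3)*(j^2 + j - 6) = (j - 3)*(j + 3)*(j - 2)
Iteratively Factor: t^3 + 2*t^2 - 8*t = (t)*(t^2 + 2*t - 8) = t*(t + 4)*(t - 2)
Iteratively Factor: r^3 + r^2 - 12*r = (r + 4)*(r^2 - 3*r) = r*(r + 4)*(r - 3)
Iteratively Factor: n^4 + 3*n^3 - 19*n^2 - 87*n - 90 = (n + 3)*(n^3 - 19*n - 30) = (n + 3)^2*(n^2 - 3*n - 10) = (n - 5)*(n + 3)^2*(n + 2)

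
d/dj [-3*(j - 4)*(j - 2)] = 18 - 6*j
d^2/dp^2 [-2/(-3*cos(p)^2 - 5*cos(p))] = 2*(-9*(1 - cos(2*p))^2 + 225*cos(p)/4 - 43*cos(2*p)/2 - 45*cos(3*p)/4 + 129/2)/((3*cos(p) + 5)^3*cos(p)^3)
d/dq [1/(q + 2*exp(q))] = (-2*exp(q) - 1)/(q + 2*exp(q))^2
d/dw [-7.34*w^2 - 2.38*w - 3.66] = -14.68*w - 2.38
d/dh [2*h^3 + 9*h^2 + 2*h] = 6*h^2 + 18*h + 2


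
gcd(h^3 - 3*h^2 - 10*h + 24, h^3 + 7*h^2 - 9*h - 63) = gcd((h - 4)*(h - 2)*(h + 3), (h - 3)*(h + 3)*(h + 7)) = h + 3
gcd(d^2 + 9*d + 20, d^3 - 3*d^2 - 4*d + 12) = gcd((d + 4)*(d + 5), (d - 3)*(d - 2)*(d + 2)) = 1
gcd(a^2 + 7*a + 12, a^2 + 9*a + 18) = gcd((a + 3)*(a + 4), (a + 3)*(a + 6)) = a + 3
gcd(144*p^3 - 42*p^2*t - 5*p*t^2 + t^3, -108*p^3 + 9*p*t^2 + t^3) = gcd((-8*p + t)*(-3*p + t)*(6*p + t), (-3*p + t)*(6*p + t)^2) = 18*p^2 - 3*p*t - t^2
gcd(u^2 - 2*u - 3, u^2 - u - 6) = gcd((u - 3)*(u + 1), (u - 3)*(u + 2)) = u - 3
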